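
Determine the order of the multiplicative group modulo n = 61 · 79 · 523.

φ(61) = 61 − 1 = 60.
φ(79) = 79 − 1 = 78.
φ(523) = 523 − 1 = 522.
φ(2520337) = 60 × 78 × 522 = 2442960.

2442960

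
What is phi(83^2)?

φ(6889) = 6889 · (1 − 1/83)
       = 6889 · 82/83 = 6806.

6806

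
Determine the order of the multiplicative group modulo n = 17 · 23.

φ(17) = 17 − 1 = 16.
φ(23) = 23 − 1 = 22.
φ(391) = 16 × 22 = 352.

352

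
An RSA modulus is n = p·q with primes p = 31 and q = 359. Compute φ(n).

10740

φ(31) = 31 − 1 = 30.
φ(359) = 359 − 1 = 358.
Since φ is multiplicative, φ(11129) = 30 · 358 = 10740.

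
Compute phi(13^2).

156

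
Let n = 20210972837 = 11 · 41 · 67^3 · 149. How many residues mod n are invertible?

17539420800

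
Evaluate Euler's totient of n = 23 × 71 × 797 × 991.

φ(23) = 23 − 1 = 22.
φ(71) = 71 − 1 = 70.
φ(797) = 797 − 1 = 796.
φ(991) = 991 − 1 = 990.
Multiply: 22 · 70 · 796 · 990 = 1213581600.

1213581600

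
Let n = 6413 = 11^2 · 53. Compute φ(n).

5720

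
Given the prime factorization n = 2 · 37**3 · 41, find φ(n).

φ(4153546) = 4153546 · (1 − 1/2) · (1 − 1/37) · (1 − 1/41)
       = 4153546 · 1440/3034 = 1971360.

1971360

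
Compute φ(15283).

13440

Prime factorization: 15283 = 17 * 29 * 31.
φ(17) = 17 − 1 = 16.
φ(29) = 29 − 1 = 28.
φ(31) = 31 − 1 = 30.
Multiply: 16 · 28 · 30 = 13440.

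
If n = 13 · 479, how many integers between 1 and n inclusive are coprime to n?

φ(6227) = 6227 · (1 − 1/13) · (1 − 1/479)
       = 6227 · 5736/6227 = 5736.

5736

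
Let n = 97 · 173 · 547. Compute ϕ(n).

φ(9179207) = 9179207 · (1 − 1/97) · (1 − 1/173) · (1 − 1/547)
       = 9179207 · 9015552/9179207 = 9015552.

9015552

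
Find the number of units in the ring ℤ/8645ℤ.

8645 = 5 · 7 · 13 · 19.
φ(8645) = 8645 · (1 − 1/5) · (1 − 1/7) · (1 − 1/13) · (1 − 1/19)
       = 8645 · 5184/8645 = 5184.

5184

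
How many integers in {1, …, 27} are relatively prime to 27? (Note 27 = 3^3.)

18

φ(3^3) = 3^3 − 3^2 = 27 − 9 = 18.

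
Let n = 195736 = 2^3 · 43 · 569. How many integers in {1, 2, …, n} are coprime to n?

95424

φ(195736) = 195736 · (1 − 1/2) · (1 − 1/43) · (1 − 1/569)
       = 195736 · 23856/48934 = 95424.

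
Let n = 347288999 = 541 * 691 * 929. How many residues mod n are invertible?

φ(347288999) = 347288999 · (1 − 1/541) · (1 − 1/691) · (1 − 1/929)
       = 347288999 · 345772800/347288999 = 345772800.

345772800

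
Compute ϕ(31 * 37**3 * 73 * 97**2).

φ(31) = 31 − 1 = 30.
φ(37^3) = 37^3 − 37^2 = 50653 − 1369 = 49284.
φ(73) = 73 − 1 = 72.
φ(97^2) = 97^1·(97−1) = 97·96 = 9312.
φ(1078532396251) = 30 × 49284 × 72 × 9312 = 991294433280.

991294433280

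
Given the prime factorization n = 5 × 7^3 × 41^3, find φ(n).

79074240

φ(118199515) = 118199515 · (1 − 1/5) · (1 − 1/7) · (1 − 1/41)
       = 118199515 · 960/1435 = 79074240.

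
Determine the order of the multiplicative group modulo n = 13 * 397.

φ(5161) = 5161 · (1 − 1/13) · (1 − 1/397)
       = 5161 · 4752/5161 = 4752.

4752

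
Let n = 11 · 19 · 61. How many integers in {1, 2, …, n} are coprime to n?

φ(12749) = 12749 · (1 − 1/11) · (1 − 1/19) · (1 − 1/61)
       = 12749 · 10800/12749 = 10800.

10800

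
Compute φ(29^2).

812

φ(841) = 841 · (1 − 1/29)
       = 841 · 28/29 = 812.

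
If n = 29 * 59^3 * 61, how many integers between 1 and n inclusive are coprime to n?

339188640

φ(363315451) = 363315451 · (1 − 1/29) · (1 − 1/59) · (1 − 1/61)
       = 363315451 · 97440/104371 = 339188640.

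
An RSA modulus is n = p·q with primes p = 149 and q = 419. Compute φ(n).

61864

φ(pq) = (p−1)(q−1) = 148 · 418 = 61864.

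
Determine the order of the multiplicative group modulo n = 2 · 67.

66

φ(134) = 134 · (1 − 1/2) · (1 − 1/67)
       = 134 · 66/134 = 66.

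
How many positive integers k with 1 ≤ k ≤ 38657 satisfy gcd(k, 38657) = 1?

35280

Prime factorization: 38657 = 29 * 31 * 43.
φ(29) = 29 − 1 = 28.
φ(31) = 31 − 1 = 30.
φ(43) = 43 − 1 = 42.
Multiply: 28 · 30 · 42 = 35280.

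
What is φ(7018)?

3080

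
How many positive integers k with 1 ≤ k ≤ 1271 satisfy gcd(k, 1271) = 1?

1200

1271 = 31 · 41.
φ(1271) = 1271 · (1 − 1/31) · (1 − 1/41)
       = 1271 · 1200/1271 = 1200.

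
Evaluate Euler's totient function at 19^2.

φ(361) = 361 · (1 − 1/19)
       = 361 · 18/19 = 342.

342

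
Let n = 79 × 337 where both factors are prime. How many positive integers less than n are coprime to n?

φ(pq) = (p−1)(q−1) = 78 · 336 = 26208.

26208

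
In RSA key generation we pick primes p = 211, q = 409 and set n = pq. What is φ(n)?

85680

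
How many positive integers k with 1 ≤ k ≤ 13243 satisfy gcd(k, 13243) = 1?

11520

Factor 13243: 13243 = 17 * 19 * 41.
φ(13243) = 13243 · (1 − 1/17) · (1 − 1/19) · (1 − 1/41)
       = 13243 · 11520/13243 = 11520.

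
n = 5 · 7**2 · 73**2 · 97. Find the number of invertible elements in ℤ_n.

φ(126643685) = 126643685 · (1 − 1/5) · (1 − 1/7) · (1 − 1/73) · (1 − 1/97)
       = 126643685 · 165888/247835 = 84768768.

84768768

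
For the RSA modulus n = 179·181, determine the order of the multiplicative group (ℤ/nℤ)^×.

32040

φ(32399) = 32399 · (1 − 1/179) · (1 − 1/181)
       = 32399 · 32040/32399 = 32040.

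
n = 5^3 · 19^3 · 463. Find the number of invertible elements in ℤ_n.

φ(396964625) = 396964625 · (1 − 1/5) · (1 − 1/19) · (1 − 1/463)
       = 396964625 · 33264/43985 = 300207600.

300207600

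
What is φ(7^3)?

294

φ(343) = 343 · (1 − 1/7)
       = 343 · 6/7 = 294.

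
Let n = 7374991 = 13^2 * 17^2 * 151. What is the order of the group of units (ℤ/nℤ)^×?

φ(13^2) = 13^1·(13−1) = 13·12 = 156.
φ(17^2) = 17^2 − 17^1 = 289 − 17 = 272.
φ(151) = 151 − 1 = 150.
Multiply: 156 · 272 · 150 = 6364800.

6364800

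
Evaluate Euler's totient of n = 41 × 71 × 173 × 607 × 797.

φ(243632555737) = 243632555737 · (1 − 1/41) · (1 − 1/71) · (1 − 1/173) · (1 − 1/607) · (1 − 1/797)
       = 243632555737 · 232312281600/243632555737 = 232312281600.

232312281600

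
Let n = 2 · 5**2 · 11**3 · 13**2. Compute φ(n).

3775200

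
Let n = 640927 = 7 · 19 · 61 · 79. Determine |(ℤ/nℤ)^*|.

φ(640927) = 640927 · (1 − 1/7) · (1 − 1/19) · (1 − 1/61) · (1 − 1/79)
       = 640927 · 505440/640927 = 505440.

505440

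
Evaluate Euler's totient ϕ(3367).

2592

Factor 3367: 3367 = 7 × 13 × 37.
φ(3367) = 3367 · (1 − 1/7) · (1 − 1/13) · (1 − 1/37)
       = 3367 · 2592/3367 = 2592.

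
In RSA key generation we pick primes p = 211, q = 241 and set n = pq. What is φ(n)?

φ(n) = (p − 1)(q − 1) = (211−1)(241−1) = 210·240 = 50400.

50400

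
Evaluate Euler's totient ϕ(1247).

1176

Prime factorization: 1247 = 29 · 43.
φ(1247) = 1247 · (1 − 1/29) · (1 − 1/43)
       = 1247 · 1176/1247 = 1176.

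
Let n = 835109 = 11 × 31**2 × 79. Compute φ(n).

φ(835109) = 835109 · (1 − 1/11) · (1 − 1/31) · (1 − 1/79)
       = 835109 · 23400/26939 = 725400.

725400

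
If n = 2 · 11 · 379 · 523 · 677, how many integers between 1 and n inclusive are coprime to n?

1333856160

φ(2952243998) = 2952243998 · (1 − 1/2) · (1 − 1/11) · (1 − 1/379) · (1 − 1/523) · (1 − 1/677)
       = 2952243998 · 1333856160/2952243998 = 1333856160.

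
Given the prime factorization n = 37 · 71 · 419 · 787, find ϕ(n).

827940960

φ(37) = 37 − 1 = 36.
φ(71) = 71 − 1 = 70.
φ(419) = 419 − 1 = 418.
φ(787) = 787 − 1 = 786.
Multiply: 36 · 70 · 418 · 786 = 827940960.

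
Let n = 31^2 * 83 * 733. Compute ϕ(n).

55822320

φ(58466279) = 58466279 · (1 − 1/31) · (1 − 1/83) · (1 − 1/733)
       = 58466279 · 1800720/1886009 = 55822320.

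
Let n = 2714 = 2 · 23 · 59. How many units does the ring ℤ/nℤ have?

1276

φ(2) = 2 − 1 = 1.
φ(23) = 23 − 1 = 22.
φ(59) = 59 − 1 = 58.
φ(2714) = 1 × 22 × 58 = 1276.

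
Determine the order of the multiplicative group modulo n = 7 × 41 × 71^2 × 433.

515289600

φ(7) = 7 − 1 = 6.
φ(41) = 41 − 1 = 40.
φ(71^2) = 71^1·(71−1) = 71·70 = 4970.
φ(433) = 433 − 1 = 432.
Multiply: 6 · 40 · 4970 · 432 = 515289600.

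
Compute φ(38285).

38285 = 5 * 13 * 19 * 31.
φ(38285) = 38285 · (1 − 1/5) · (1 − 1/13) · (1 − 1/19) · (1 − 1/31)
       = 38285 · 25920/38285 = 25920.

25920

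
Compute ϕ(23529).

13200

Prime factorization: 23529 = 3 · 11 · 23 · 31.
φ(3) = 3 − 1 = 2.
φ(11) = 11 − 1 = 10.
φ(23) = 23 − 1 = 22.
φ(31) = 31 − 1 = 30.
φ(23529) = 2 × 10 × 22 × 30 = 13200.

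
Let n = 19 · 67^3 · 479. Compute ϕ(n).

2549141496

φ(19) = 19 − 1 = 18.
φ(67^3) = 67^2·(67−1) = 4489·66 = 296274.
φ(479) = 479 − 1 = 478.
Since φ is multiplicative, φ(2737244063) = 18 · 296274 · 478 = 2549141496.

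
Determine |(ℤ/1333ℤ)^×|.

1260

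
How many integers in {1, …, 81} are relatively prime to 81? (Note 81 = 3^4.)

φ(81) = 81 · (1 − 1/3)
       = 81 · 2/3 = 54.

54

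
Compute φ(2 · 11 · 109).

1080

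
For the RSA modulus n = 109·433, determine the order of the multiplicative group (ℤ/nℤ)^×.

46656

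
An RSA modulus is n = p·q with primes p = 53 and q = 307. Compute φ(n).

15912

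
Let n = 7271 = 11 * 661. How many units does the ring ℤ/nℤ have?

6600

φ(7271) = 7271 · (1 − 1/11) · (1 − 1/661)
       = 7271 · 6600/7271 = 6600.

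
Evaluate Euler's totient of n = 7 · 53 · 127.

φ(7) = 7 − 1 = 6.
φ(53) = 53 − 1 = 52.
φ(127) = 127 − 1 = 126.
Since φ is multiplicative, φ(47117) = 6 · 52 · 126 = 39312.

39312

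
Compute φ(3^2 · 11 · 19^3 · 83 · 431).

13747168800

φ(24291333693) = 24291333693 · (1 − 1/3) · (1 − 1/11) · (1 − 1/19) · (1 − 1/83) · (1 − 1/431)
       = 24291333693 · 12693600/22429671 = 13747168800.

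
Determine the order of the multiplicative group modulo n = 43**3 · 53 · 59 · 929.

φ(43^3) = 43^3 − 43^2 = 79507 − 1849 = 77658.
φ(53) = 53 − 1 = 52.
φ(59) = 59 − 1 = 58.
φ(929) = 929 − 1 = 928.
Multiply: 77658 · 52 · 58 · 928 = 217352937984.

217352937984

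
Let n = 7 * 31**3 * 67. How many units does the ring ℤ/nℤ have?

11416680

φ(7) = 7 − 1 = 6.
φ(31^3) = 31^3 − 31^2 = 29791 − 961 = 28830.
φ(67) = 67 − 1 = 66.
Multiply: 6 · 28830 · 66 = 11416680.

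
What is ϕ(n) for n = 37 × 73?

2592

φ(37) = 37 − 1 = 36.
φ(73) = 73 − 1 = 72.
Multiply: 36 · 72 = 2592.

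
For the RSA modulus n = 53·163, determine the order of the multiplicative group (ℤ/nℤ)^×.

φ(8639) = 8639 · (1 − 1/53) · (1 − 1/163)
       = 8639 · 8424/8639 = 8424.

8424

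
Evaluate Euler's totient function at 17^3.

4624

φ(4913) = 4913 · (1 − 1/17)
       = 4913 · 16/17 = 4624.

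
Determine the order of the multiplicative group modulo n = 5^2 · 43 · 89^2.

φ(8515075) = 8515075 · (1 − 1/5) · (1 − 1/43) · (1 − 1/89)
       = 8515075 · 14784/19135 = 6578880.

6578880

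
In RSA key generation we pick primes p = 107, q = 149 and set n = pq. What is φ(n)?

15688

For distinct primes, φ(pq) = (p−1)(q−1) = 106 × 148 = 15688.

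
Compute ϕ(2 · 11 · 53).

φ(2) = 2 − 1 = 1.
φ(11) = 11 − 1 = 10.
φ(53) = 53 − 1 = 52.
Multiply: 1 · 10 · 52 = 520.

520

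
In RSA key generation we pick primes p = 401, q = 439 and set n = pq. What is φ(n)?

φ(401) = 401 − 1 = 400.
φ(439) = 439 − 1 = 438.
Multiply: 400 · 438 = 175200.

175200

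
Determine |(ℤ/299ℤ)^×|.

264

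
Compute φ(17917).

Factor 17917: 17917 = 19 × 23 × 41.
φ(19) = 19 − 1 = 18.
φ(23) = 23 − 1 = 22.
φ(41) = 41 − 1 = 40.
φ(17917) = 18 × 22 × 40 = 15840.

15840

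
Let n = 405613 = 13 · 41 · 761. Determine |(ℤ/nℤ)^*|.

φ(13) = 13 − 1 = 12.
φ(41) = 41 − 1 = 40.
φ(761) = 761 − 1 = 760.
φ(405613) = 12 × 40 × 760 = 364800.

364800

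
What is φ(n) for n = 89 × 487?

φ(89) = 89 − 1 = 88.
φ(487) = 487 − 1 = 486.
Multiply: 88 · 486 = 42768.

42768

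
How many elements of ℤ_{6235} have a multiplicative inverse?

4704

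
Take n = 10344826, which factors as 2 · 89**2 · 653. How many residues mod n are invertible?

φ(2) = 2 − 1 = 1.
φ(89^2) = 89^2 − 89^1 = 7921 − 89 = 7832.
φ(653) = 653 − 1 = 652.
Since φ is multiplicative, φ(10344826) = 1 · 7832 · 652 = 5106464.

5106464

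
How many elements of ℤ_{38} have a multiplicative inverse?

18

38 = 2 · 19.
φ(38) = 38 · (1 − 1/2) · (1 − 1/19)
       = 38 · 18/38 = 18.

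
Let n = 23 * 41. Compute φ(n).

880

φ(943) = 943 · (1 − 1/23) · (1 − 1/41)
       = 943 · 880/943 = 880.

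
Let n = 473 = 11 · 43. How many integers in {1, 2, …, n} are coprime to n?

φ(473) = 473 · (1 − 1/11) · (1 − 1/43)
       = 473 · 420/473 = 420.

420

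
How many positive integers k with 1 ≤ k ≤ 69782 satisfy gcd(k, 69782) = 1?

Factor 69782: 69782 = 2 · 23 · 37 · 41.
φ(2) = 2 − 1 = 1.
φ(23) = 23 − 1 = 22.
φ(37) = 37 − 1 = 36.
φ(41) = 41 − 1 = 40.
Multiply: 1 · 22 · 36 · 40 = 31680.

31680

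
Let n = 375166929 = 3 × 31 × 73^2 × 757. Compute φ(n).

φ(3) = 3 − 1 = 2.
φ(31) = 31 − 1 = 30.
φ(73^2) = 73^1·(73−1) = 73·72 = 5256.
φ(757) = 757 − 1 = 756.
Multiply: 2 · 30 · 5256 · 756 = 238412160.

238412160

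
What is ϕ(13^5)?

φ(13^5) = 13^4·(13−1) = 28561·12 = 342732.

342732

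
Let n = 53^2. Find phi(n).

2756

φ(2809) = 2809 · (1 − 1/53)
       = 2809 · 52/53 = 2756.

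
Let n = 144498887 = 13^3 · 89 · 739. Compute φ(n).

φ(144498887) = 144498887 · (1 − 1/13) · (1 − 1/89) · (1 − 1/739)
       = 144498887 · 779328/855023 = 131706432.

131706432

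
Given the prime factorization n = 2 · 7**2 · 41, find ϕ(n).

1680

φ(2) = 2 − 1 = 1.
φ(7^2) = 7^1·(7−1) = 7·6 = 42.
φ(41) = 41 − 1 = 40.
Multiply: 1 · 42 · 40 = 1680.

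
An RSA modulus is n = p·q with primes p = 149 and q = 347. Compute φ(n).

φ(51703) = 51703 · (1 − 1/149) · (1 − 1/347)
       = 51703 · 51208/51703 = 51208.

51208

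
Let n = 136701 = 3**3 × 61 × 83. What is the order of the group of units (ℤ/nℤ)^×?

φ(136701) = 136701 · (1 − 1/3) · (1 − 1/61) · (1 − 1/83)
       = 136701 · 9840/15189 = 88560.

88560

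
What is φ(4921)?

Prime factorization: 4921 = 7 * 19 * 37.
φ(4921) = 4921 · (1 − 1/7) · (1 − 1/19) · (1 − 1/37)
       = 4921 · 3888/4921 = 3888.

3888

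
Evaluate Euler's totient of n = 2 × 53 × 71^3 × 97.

1761527040

φ(3680040902) = 3680040902 · (1 − 1/2) · (1 − 1/53) · (1 − 1/71) · (1 − 1/97)
       = 3680040902 · 349440/730022 = 1761527040.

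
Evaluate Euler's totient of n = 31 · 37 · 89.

95040

φ(31) = 31 − 1 = 30.
φ(37) = 37 − 1 = 36.
φ(89) = 89 − 1 = 88.
φ(102083) = 30 × 36 × 88 = 95040.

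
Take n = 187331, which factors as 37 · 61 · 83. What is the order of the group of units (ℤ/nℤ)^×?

177120

φ(187331) = 187331 · (1 − 1/37) · (1 − 1/61) · (1 − 1/83)
       = 187331 · 177120/187331 = 177120.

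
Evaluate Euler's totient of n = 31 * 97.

2880

φ(3007) = 3007 · (1 − 1/31) · (1 − 1/97)
       = 3007 · 2880/3007 = 2880.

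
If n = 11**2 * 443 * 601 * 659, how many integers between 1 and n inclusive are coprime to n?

φ(21229950577) = 21229950577 · (1 − 1/11) · (1 − 1/443) · (1 − 1/601) · (1 − 1/659)
       = 21229950577 · 1745016000/1929995507 = 19195176000.

19195176000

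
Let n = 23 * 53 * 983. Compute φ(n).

1123408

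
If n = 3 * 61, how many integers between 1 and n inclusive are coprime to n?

φ(183) = 183 · (1 − 1/3) · (1 − 1/61)
       = 183 · 120/183 = 120.

120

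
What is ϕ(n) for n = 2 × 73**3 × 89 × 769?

φ(2) = 2 − 1 = 1.
φ(73^3) = 73^2·(73−1) = 5329·72 = 383688.
φ(89) = 89 − 1 = 88.
φ(769) = 769 − 1 = 768.
Since φ is multiplicative, φ(53249424994) = 1 · 383688 · 88 · 768 = 25931169792.

25931169792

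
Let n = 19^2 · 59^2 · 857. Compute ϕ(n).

φ(19^2) = 19^2 − 19^1 = 361 − 19 = 342.
φ(59^2) = 59^1·(59−1) = 59·58 = 3422.
φ(857) = 857 − 1 = 856.
Since φ is multiplicative, φ(1076941337) = 342 · 3422 · 856 = 1001797344.

1001797344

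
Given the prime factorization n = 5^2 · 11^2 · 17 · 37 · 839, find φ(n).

φ(5^2) = 5^1·(5−1) = 5·4 = 20.
φ(11^2) = 11^1·(11−1) = 11·10 = 110.
φ(17) = 17 − 1 = 16.
φ(37) = 37 − 1 = 36.
φ(839) = 839 − 1 = 838.
Since φ is multiplicative, φ(1596386275) = 20 · 110 · 16 · 36 · 838 = 1061913600.

1061913600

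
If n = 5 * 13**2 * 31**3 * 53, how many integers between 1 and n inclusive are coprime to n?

φ(1334189935) = 1334189935 · (1 − 1/5) · (1 − 1/13) · (1 − 1/31) · (1 − 1/53)
       = 1334189935 · 74880/106795 = 935475840.

935475840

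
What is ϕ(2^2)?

2

φ(2^2) = 2^2 − 2^1 = 4 − 2 = 2.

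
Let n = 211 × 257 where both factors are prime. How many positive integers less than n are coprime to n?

53760

For distinct primes, φ(pq) = (p−1)(q−1) = 210 × 256 = 53760.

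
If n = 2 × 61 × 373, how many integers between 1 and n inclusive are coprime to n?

22320

φ(2) = 2 − 1 = 1.
φ(61) = 61 − 1 = 60.
φ(373) = 373 − 1 = 372.
φ(45506) = 1 × 60 × 372 = 22320.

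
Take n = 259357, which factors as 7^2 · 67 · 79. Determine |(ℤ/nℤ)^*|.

216216

φ(259357) = 259357 · (1 − 1/7) · (1 − 1/67) · (1 − 1/79)
       = 259357 · 30888/37051 = 216216.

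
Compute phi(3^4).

54

φ(3^4) = 3^3·(3−1) = 27·2 = 54.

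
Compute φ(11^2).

φ(121) = 121 · (1 − 1/11)
       = 121 · 10/11 = 110.

110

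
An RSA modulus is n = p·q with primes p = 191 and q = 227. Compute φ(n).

42940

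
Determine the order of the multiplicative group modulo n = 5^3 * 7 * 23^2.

303600

φ(462875) = 462875 · (1 − 1/5) · (1 − 1/7) · (1 − 1/23)
       = 462875 · 528/805 = 303600.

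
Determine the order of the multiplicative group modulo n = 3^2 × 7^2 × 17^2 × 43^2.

123790464

φ(3^2) = 3^1·(3−1) = 3·2 = 6.
φ(7^2) = 7^2 − 7^1 = 49 − 7 = 42.
φ(17^2) = 17^2 − 17^1 = 289 − 17 = 272.
φ(43^2) = 43^2 − 43^1 = 1849 − 43 = 1806.
Since φ is multiplicative, φ(235653201) = 6 · 42 · 272 · 1806 = 123790464.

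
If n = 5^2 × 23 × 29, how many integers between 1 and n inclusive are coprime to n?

12320

φ(5^2) = 5^1·(5−1) = 5·4 = 20.
φ(23) = 23 − 1 = 22.
φ(29) = 29 − 1 = 28.
Multiply: 20 · 22 · 28 = 12320.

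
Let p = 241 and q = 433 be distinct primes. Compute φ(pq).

103680

φ(pq) = (p−1)(q−1) = 240 · 432 = 103680.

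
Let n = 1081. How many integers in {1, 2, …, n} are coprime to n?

1012

Factor 1081: 1081 = 23 × 47.
φ(23) = 23 − 1 = 22.
φ(47) = 47 − 1 = 46.
φ(1081) = 22 × 46 = 1012.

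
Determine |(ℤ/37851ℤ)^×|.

Prime factorization: 37851 = 3 * 11 * 31 * 37.
φ(3) = 3 − 1 = 2.
φ(11) = 11 − 1 = 10.
φ(31) = 31 − 1 = 30.
φ(37) = 37 − 1 = 36.
Since φ is multiplicative, φ(37851) = 2 · 10 · 30 · 36 = 21600.

21600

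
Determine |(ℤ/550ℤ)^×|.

200

Factor 550: 550 = 2 · 5^2 · 11.
φ(2) = 2 − 1 = 1.
φ(5^2) = 5^2 − 5^1 = 25 − 5 = 20.
φ(11) = 11 − 1 = 10.
Multiply: 1 · 20 · 10 = 200.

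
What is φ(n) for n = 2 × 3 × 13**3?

φ(13182) = 13182 · (1 − 1/2) · (1 − 1/3) · (1 − 1/13)
       = 13182 · 24/78 = 4056.

4056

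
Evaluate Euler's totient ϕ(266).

108

Factor 266: 266 = 2 * 7 * 19.
φ(2) = 2 − 1 = 1.
φ(7) = 7 − 1 = 6.
φ(19) = 19 − 1 = 18.
Since φ is multiplicative, φ(266) = 1 · 6 · 18 = 108.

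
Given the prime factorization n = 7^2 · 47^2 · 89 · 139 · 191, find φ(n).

φ(255758437501) = 255758437501 · (1 − 1/7) · (1 − 1/47) · (1 − 1/89) · (1 − 1/139) · (1 − 1/191)
       = 255758437501 · 636831360/777381269 = 209517517440.

209517517440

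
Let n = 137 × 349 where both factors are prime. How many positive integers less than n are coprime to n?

φ(137) = 137 − 1 = 136.
φ(349) = 349 − 1 = 348.
Multiply: 136 · 348 = 47328.

47328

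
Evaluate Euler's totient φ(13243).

11520

First factor: 13243 = 17 × 19 × 41.
φ(13243) = 13243 · (1 − 1/17) · (1 − 1/19) · (1 − 1/41)
       = 13243 · 11520/13243 = 11520.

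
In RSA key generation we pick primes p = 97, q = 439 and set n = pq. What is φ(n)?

φ(n) = (p − 1)(q − 1) = (97−1)(439−1) = 96·438 = 42048.

42048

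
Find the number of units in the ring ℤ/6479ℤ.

Factor 6479: 6479 = 11 × 19 × 31.
φ(6479) = 6479 · (1 − 1/11) · (1 − 1/19) · (1 − 1/31)
       = 6479 · 5400/6479 = 5400.

5400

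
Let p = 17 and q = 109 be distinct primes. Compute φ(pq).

1728

φ(1853) = 1853 · (1 − 1/17) · (1 − 1/109)
       = 1853 · 1728/1853 = 1728.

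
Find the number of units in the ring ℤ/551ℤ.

551 = 19 * 29.
φ(551) = 551 · (1 − 1/19) · (1 − 1/29)
       = 551 · 504/551 = 504.

504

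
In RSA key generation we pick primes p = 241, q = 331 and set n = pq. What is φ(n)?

79200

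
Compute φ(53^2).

φ(53^2) = 53^2 − 53^1 = 2809 − 53 = 2756.

2756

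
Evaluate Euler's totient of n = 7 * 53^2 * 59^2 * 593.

φ(7) = 7 − 1 = 6.
φ(53^2) = 53^1·(53−1) = 53·52 = 2756.
φ(59^2) = 59^1·(59−1) = 59·58 = 3422.
φ(593) = 593 − 1 = 592.
Since φ is multiplicative, φ(40589013479) = 6 · 2756 · 3422 · 592 = 33499025664.

33499025664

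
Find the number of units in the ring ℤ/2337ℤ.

1440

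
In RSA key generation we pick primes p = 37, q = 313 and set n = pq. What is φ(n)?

11232

φ(pq) = (p−1)(q−1) = 36 · 312 = 11232.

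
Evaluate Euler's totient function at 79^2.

φ(79^2) = 79^1·(79−1) = 79·78 = 6162.

6162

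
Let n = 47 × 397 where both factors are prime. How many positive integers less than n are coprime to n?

18216

φ(47) = 47 − 1 = 46.
φ(397) = 397 − 1 = 396.
Since φ is multiplicative, φ(18659) = 46 · 396 = 18216.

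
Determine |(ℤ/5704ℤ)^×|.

2640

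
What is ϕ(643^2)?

412806

φ(643^2) = 643^1·(643−1) = 643·642 = 412806.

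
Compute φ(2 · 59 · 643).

37236

φ(2) = 2 − 1 = 1.
φ(59) = 59 − 1 = 58.
φ(643) = 643 − 1 = 642.
Since φ is multiplicative, φ(75874) = 1 · 58 · 642 = 37236.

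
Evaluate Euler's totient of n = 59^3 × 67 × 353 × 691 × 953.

φ(59^3) = 59^3 − 59^2 = 205379 − 3481 = 201898.
φ(67) = 67 − 1 = 66.
φ(353) = 353 − 1 = 352.
φ(691) = 691 − 1 = 690.
φ(953) = 953 − 1 = 952.
Since φ is multiplicative, φ(3198721953677267) = 201898 · 66 · 352 · 690 · 952 = 3081091919431680.

3081091919431680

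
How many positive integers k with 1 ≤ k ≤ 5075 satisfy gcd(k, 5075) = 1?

First factor: 5075 = 5^2 * 7 * 29.
φ(5075) = 5075 · (1 − 1/5) · (1 − 1/7) · (1 − 1/29)
       = 5075 · 672/1015 = 3360.

3360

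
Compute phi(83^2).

φ(83^2) = 83^2 − 83^1 = 6889 − 83 = 6806.

6806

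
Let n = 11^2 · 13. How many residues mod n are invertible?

1320

φ(1573) = 1573 · (1 − 1/11) · (1 − 1/13)
       = 1573 · 120/143 = 1320.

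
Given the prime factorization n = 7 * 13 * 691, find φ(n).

φ(62881) = 62881 · (1 − 1/7) · (1 − 1/13) · (1 − 1/691)
       = 62881 · 49680/62881 = 49680.

49680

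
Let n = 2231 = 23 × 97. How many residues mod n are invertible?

φ(2231) = 2231 · (1 − 1/23) · (1 − 1/97)
       = 2231 · 2112/2231 = 2112.

2112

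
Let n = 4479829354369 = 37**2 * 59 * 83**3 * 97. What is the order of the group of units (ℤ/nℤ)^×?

4189608949248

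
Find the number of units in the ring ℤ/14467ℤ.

12672

First factor: 14467 = 17 · 23 · 37.
φ(17) = 17 − 1 = 16.
φ(23) = 23 − 1 = 22.
φ(37) = 37 − 1 = 36.
Multiply: 16 · 22 · 36 = 12672.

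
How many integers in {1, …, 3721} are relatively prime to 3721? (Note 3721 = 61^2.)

3660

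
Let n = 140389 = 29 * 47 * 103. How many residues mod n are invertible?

φ(140389) = 140389 · (1 − 1/29) · (1 − 1/47) · (1 − 1/103)
       = 140389 · 131376/140389 = 131376.

131376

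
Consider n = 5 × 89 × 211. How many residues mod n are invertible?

73920

φ(93895) = 93895 · (1 − 1/5) · (1 − 1/89) · (1 − 1/211)
       = 93895 · 73920/93895 = 73920.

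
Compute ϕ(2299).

1980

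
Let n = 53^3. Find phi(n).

φ(53^3) = 53^2·(53−1) = 2809·52 = 146068.

146068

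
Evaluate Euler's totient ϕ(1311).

792

Factor 1311: 1311 = 3 · 19 · 23.
φ(3) = 3 − 1 = 2.
φ(19) = 19 − 1 = 18.
φ(23) = 23 − 1 = 22.
φ(1311) = 2 × 18 × 22 = 792.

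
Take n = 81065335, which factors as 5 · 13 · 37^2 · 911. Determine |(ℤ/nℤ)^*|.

58181760

φ(81065335) = 81065335 · (1 − 1/5) · (1 − 1/13) · (1 − 1/37) · (1 − 1/911)
       = 81065335 · 1572480/2190955 = 58181760.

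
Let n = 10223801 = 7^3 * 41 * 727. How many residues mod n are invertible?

φ(7^3) = 7^2·(7−1) = 49·6 = 294.
φ(41) = 41 − 1 = 40.
φ(727) = 727 − 1 = 726.
Since φ is multiplicative, φ(10223801) = 294 · 40 · 726 = 8537760.

8537760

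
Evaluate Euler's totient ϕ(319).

Factor 319: 319 = 11 · 29.
φ(11) = 11 − 1 = 10.
φ(29) = 29 − 1 = 28.
Since φ is multiplicative, φ(319) = 10 · 28 = 280.

280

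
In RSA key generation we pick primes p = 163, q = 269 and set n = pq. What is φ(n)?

43416

φ(n) = (p − 1)(q − 1) = (163−1)(269−1) = 162·268 = 43416.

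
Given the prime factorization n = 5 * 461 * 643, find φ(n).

1181280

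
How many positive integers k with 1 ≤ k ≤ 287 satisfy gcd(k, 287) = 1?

287 = 7 · 41.
φ(7) = 7 − 1 = 6.
φ(41) = 41 − 1 = 40.
Since φ is multiplicative, φ(287) = 6 · 40 = 240.

240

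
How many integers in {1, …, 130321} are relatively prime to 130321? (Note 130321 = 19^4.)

φ(130321) = 130321 · (1 − 1/19)
       = 130321 · 18/19 = 123462.

123462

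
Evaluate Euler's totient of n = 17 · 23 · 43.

φ(17) = 17 − 1 = 16.
φ(23) = 23 − 1 = 22.
φ(43) = 43 − 1 = 42.
φ(16813) = 16 × 22 × 42 = 14784.

14784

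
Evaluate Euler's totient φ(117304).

Prime factorization: 117304 = 2^3 · 11 · 31 · 43.
φ(117304) = 117304 · (1 − 1/2) · (1 − 1/11) · (1 − 1/31) · (1 − 1/43)
       = 117304 · 12600/29326 = 50400.

50400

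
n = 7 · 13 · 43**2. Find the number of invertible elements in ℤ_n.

130032

φ(168259) = 168259 · (1 − 1/7) · (1 − 1/13) · (1 − 1/43)
       = 168259 · 3024/3913 = 130032.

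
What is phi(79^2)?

φ(79^2) = 79^2 − 79^1 = 6241 − 79 = 6162.

6162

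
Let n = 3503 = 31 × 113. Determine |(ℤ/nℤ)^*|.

φ(31) = 31 − 1 = 30.
φ(113) = 113 − 1 = 112.
Multiply: 30 · 112 = 3360.

3360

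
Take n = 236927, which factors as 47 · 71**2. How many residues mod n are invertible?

228620

φ(236927) = 236927 · (1 − 1/47) · (1 − 1/71)
       = 236927 · 3220/3337 = 228620.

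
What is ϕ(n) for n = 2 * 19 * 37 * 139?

89424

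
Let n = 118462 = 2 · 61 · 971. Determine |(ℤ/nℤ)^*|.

φ(118462) = 118462 · (1 − 1/2) · (1 − 1/61) · (1 − 1/971)
       = 118462 · 58200/118462 = 58200.

58200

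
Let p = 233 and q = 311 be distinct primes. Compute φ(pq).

71920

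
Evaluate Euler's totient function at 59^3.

φ(59^3) = 59^3 − 59^2 = 205379 − 3481 = 201898.

201898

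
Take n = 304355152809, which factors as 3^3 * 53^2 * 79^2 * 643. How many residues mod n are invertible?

φ(304355152809) = 304355152809 · (1 − 1/3) · (1 − 1/53) · (1 − 1/79) · (1 − 1/643)
       = 304355152809 · 5207904/8076723 = 196249446432.

196249446432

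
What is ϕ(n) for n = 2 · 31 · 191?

5700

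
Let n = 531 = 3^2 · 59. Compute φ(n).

348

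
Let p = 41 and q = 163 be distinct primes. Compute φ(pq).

6480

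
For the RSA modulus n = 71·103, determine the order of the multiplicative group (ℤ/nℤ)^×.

7140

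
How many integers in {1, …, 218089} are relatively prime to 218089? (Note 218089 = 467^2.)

217622

φ(467^2) = 467^2 − 467^1 = 218089 − 467 = 217622.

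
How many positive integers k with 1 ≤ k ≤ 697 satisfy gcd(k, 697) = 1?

640

First factor: 697 = 17 · 41.
φ(697) = 697 · (1 − 1/17) · (1 − 1/41)
       = 697 · 640/697 = 640.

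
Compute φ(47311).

38720

47311 = 11^2 · 17 · 23.
φ(47311) = 47311 · (1 − 1/11) · (1 − 1/17) · (1 − 1/23)
       = 47311 · 3520/4301 = 38720.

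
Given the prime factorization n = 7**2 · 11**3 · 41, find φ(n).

2032800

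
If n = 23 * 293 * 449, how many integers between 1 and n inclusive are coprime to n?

2877952

φ(23) = 23 − 1 = 22.
φ(293) = 293 − 1 = 292.
φ(449) = 449 − 1 = 448.
Multiply: 22 · 292 · 448 = 2877952.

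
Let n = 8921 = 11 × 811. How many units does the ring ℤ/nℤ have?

8100

φ(11) = 11 − 1 = 10.
φ(811) = 811 − 1 = 810.
φ(8921) = 10 × 810 = 8100.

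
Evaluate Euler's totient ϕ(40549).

Factor 40549: 40549 = 23 × 41 × 43.
φ(23) = 23 − 1 = 22.
φ(41) = 41 − 1 = 40.
φ(43) = 43 − 1 = 42.
Multiply: 22 · 40 · 42 = 36960.

36960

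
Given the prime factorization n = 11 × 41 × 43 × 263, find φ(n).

φ(11) = 11 − 1 = 10.
φ(41) = 41 − 1 = 40.
φ(43) = 43 − 1 = 42.
φ(263) = 263 − 1 = 262.
Since φ is multiplicative, φ(5100359) = 10 · 40 · 42 · 262 = 4401600.

4401600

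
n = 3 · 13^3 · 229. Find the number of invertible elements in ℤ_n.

φ(1509339) = 1509339 · (1 − 1/3) · (1 − 1/13) · (1 − 1/229)
       = 1509339 · 5472/8931 = 924768.

924768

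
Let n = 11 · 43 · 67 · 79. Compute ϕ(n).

2162160

φ(2503589) = 2503589 · (1 − 1/11) · (1 − 1/43) · (1 − 1/67) · (1 − 1/79)
       = 2503589 · 2162160/2503589 = 2162160.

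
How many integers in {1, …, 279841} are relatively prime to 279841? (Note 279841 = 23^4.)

267674

φ(23^4) = 23^3·(23−1) = 12167·22 = 267674.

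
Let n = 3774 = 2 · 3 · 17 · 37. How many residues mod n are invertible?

φ(2) = 2 − 1 = 1.
φ(3) = 3 − 1 = 2.
φ(17) = 17 − 1 = 16.
φ(37) = 37 − 1 = 36.
φ(3774) = 1 × 2 × 16 × 36 = 1152.

1152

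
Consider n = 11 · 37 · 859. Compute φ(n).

φ(349613) = 349613 · (1 − 1/11) · (1 − 1/37) · (1 − 1/859)
       = 349613 · 308880/349613 = 308880.

308880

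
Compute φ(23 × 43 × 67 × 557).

33907104

φ(36908491) = 36908491 · (1 − 1/23) · (1 − 1/43) · (1 − 1/67) · (1 − 1/557)
       = 36908491 · 33907104/36908491 = 33907104.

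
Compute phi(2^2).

2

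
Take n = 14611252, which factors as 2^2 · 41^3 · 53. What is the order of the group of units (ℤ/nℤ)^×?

φ(14611252) = 14611252 · (1 − 1/2) · (1 − 1/41) · (1 − 1/53)
       = 14611252 · 2080/4346 = 6992960.

6992960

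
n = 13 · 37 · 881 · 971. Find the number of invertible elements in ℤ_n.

368755200

φ(411471931) = 411471931 · (1 − 1/13) · (1 − 1/37) · (1 − 1/881) · (1 − 1/971)
       = 411471931 · 368755200/411471931 = 368755200.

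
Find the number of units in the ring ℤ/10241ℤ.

7560

10241 = 7**2 · 11 · 19.
φ(7^2) = 7^2 − 7^1 = 49 − 7 = 42.
φ(11) = 11 − 1 = 10.
φ(19) = 19 − 1 = 18.
Multiply: 42 · 10 · 18 = 7560.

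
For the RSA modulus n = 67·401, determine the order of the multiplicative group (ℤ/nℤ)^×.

26400

φ(n) = (p − 1)(q − 1) = (67−1)(401−1) = 66·400 = 26400.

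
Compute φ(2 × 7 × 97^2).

φ(2) = 2 − 1 = 1.
φ(7) = 7 − 1 = 6.
φ(97^2) = 97^1·(97−1) = 97·96 = 9312.
Since φ is multiplicative, φ(131726) = 1 · 6 · 9312 = 55872.

55872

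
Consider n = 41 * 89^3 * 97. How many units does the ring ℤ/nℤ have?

2676664320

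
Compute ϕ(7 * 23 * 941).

124080

φ(7) = 7 − 1 = 6.
φ(23) = 23 − 1 = 22.
φ(941) = 941 − 1 = 940.
Since φ is multiplicative, φ(151501) = 6 · 22 · 940 = 124080.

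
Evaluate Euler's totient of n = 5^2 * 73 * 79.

112320

φ(144175) = 144175 · (1 − 1/5) · (1 − 1/73) · (1 − 1/79)
       = 144175 · 22464/28835 = 112320.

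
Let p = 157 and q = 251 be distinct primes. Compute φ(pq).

39000

φ(39407) = 39407 · (1 − 1/157) · (1 − 1/251)
       = 39407 · 39000/39407 = 39000.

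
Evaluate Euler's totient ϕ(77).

60

Prime factorization: 77 = 7 · 11.
φ(7) = 7 − 1 = 6.
φ(11) = 11 − 1 = 10.
Since φ is multiplicative, φ(77) = 6 · 10 = 60.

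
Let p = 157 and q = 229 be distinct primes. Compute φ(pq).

35568

φ(pq) = (p−1)(q−1) = 156 · 228 = 35568.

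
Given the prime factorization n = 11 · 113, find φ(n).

1120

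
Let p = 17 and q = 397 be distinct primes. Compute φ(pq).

6336

φ(n) = (p − 1)(q − 1) = (17−1)(397−1) = 16·396 = 6336.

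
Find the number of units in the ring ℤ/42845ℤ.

28800

Factor 42845: 42845 = 5 · 11 · 19 · 41.
φ(5) = 5 − 1 = 4.
φ(11) = 11 − 1 = 10.
φ(19) = 19 − 1 = 18.
φ(41) = 41 − 1 = 40.
Multiply: 4 · 10 · 18 · 40 = 28800.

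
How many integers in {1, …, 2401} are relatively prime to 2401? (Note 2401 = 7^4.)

2058

φ(7^4) = 7^4 − 7^3 = 2401 − 343 = 2058.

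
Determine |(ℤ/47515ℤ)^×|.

Factor 47515: 47515 = 5 · 13 · 17 · 43.
φ(47515) = 47515 · (1 − 1/5) · (1 − 1/13) · (1 − 1/17) · (1 − 1/43)
       = 47515 · 32256/47515 = 32256.

32256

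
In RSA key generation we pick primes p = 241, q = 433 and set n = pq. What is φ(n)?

φ(pq) = (p−1)(q−1) = 240 · 432 = 103680.

103680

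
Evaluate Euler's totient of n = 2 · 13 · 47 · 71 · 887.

φ(76957894) = 76957894 · (1 − 1/2) · (1 − 1/13) · (1 − 1/47) · (1 − 1/71) · (1 − 1/887)
       = 76957894 · 34235040/76957894 = 34235040.

34235040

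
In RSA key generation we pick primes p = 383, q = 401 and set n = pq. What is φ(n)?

152800

φ(pq) = (p−1)(q−1) = 382 · 400 = 152800.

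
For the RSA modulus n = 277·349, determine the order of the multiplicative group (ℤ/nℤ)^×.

φ(n) = (p − 1)(q − 1) = (277−1)(349−1) = 276·348 = 96048.

96048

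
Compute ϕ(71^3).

φ(71^3) = 71^3 − 71^2 = 357911 − 5041 = 352870.

352870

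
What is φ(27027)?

27027 = 3^3 · 7 · 11 · 13.
φ(27027) = 27027 · (1 − 1/3) · (1 − 1/7) · (1 − 1/11) · (1 − 1/13)
       = 27027 · 1440/3003 = 12960.

12960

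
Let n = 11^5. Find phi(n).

146410

φ(11^5) = 11^5 − 11^4 = 161051 − 14641 = 146410.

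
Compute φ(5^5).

2500

φ(5^5) = 5^4·(5−1) = 625·4 = 2500.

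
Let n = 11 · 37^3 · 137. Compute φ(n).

67026240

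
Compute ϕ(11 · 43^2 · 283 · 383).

1945495440

φ(11) = 11 − 1 = 10.
φ(43^2) = 43^1·(43−1) = 43·42 = 1806.
φ(283) = 283 − 1 = 282.
φ(383) = 383 − 1 = 382.
Since φ is multiplicative, φ(2204523871) = 10 · 1806 · 282 · 382 = 1945495440.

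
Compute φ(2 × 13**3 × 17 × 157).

5061888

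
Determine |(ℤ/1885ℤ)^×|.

1344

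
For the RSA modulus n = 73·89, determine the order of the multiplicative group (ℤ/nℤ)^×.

6336

φ(pq) = (p−1)(q−1) = 72 · 88 = 6336.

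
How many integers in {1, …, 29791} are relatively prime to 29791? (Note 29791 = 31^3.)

28830

φ(29791) = 29791 · (1 − 1/31)
       = 29791 · 30/31 = 28830.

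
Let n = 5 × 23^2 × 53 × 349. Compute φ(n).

36626304

φ(48924565) = 48924565 · (1 − 1/5) · (1 − 1/23) · (1 − 1/53) · (1 − 1/349)
       = 48924565 · 1592448/2127155 = 36626304.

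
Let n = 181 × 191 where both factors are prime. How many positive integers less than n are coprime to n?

34200

φ(n) = (p − 1)(q − 1) = (181−1)(191−1) = 180·190 = 34200.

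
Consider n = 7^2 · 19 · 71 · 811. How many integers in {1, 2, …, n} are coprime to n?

42865200

φ(53607911) = 53607911 · (1 − 1/7) · (1 − 1/19) · (1 − 1/71) · (1 − 1/811)
       = 53607911 · 6123600/7658273 = 42865200.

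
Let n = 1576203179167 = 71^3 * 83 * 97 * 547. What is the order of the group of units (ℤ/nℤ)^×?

φ(71^3) = 71^3 − 71^2 = 357911 − 5041 = 352870.
φ(83) = 83 − 1 = 82.
φ(97) = 97 − 1 = 96.
φ(547) = 547 − 1 = 546.
φ(1576203179167) = 352870 × 82 × 96 × 546 = 1516674781440.

1516674781440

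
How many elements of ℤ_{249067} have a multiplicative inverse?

177408

249067 = 7^2 × 13 × 17 × 23.
φ(249067) = 249067 · (1 − 1/7) · (1 − 1/13) · (1 − 1/17) · (1 − 1/23)
       = 249067 · 25344/35581 = 177408.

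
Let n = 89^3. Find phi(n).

697048

φ(704969) = 704969 · (1 − 1/89)
       = 704969 · 88/89 = 697048.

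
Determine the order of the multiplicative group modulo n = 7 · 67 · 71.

27720

φ(7) = 7 − 1 = 6.
φ(67) = 67 − 1 = 66.
φ(71) = 71 − 1 = 70.
Multiply: 6 · 66 · 70 = 27720.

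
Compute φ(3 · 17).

32

φ(51) = 51 · (1 − 1/3) · (1 − 1/17)
       = 51 · 32/51 = 32.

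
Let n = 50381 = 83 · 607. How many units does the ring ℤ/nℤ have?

49692

φ(83) = 83 − 1 = 82.
φ(607) = 607 − 1 = 606.
Since φ is multiplicative, φ(50381) = 82 · 606 = 49692.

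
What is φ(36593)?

33264

36593 = 23 · 37 · 43.
φ(23) = 23 − 1 = 22.
φ(37) = 37 − 1 = 36.
φ(43) = 43 − 1 = 42.
Since φ is multiplicative, φ(36593) = 22 · 36 · 42 = 33264.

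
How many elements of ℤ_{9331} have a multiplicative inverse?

7560

First factor: 9331 = 7 · 31 · 43.
φ(7) = 7 − 1 = 6.
φ(31) = 31 − 1 = 30.
φ(43) = 43 − 1 = 42.
Since φ is multiplicative, φ(9331) = 6 · 30 · 42 = 7560.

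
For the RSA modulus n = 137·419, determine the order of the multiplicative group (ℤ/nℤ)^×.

56848

φ(137) = 137 − 1 = 136.
φ(419) = 419 − 1 = 418.
Multiply: 136 · 418 = 56848.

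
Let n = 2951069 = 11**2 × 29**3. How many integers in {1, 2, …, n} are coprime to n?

2590280

φ(11^2) = 11^2 − 11^1 = 121 − 11 = 110.
φ(29^3) = 29^2·(29−1) = 841·28 = 23548.
Multiply: 110 · 23548 = 2590280.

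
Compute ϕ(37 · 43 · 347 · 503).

φ(277694731) = 277694731 · (1 − 1/37) · (1 − 1/43) · (1 − 1/347) · (1 − 1/503)
       = 277694731 · 262622304/277694731 = 262622304.

262622304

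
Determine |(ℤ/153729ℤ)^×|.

90720

Factor 153729: 153729 = 3^2 · 19 · 29 · 31.
φ(3^2) = 3^2 − 3^1 = 9 − 3 = 6.
φ(19) = 19 − 1 = 18.
φ(29) = 29 − 1 = 28.
φ(31) = 31 − 1 = 30.
Multiply: 6 · 18 · 28 · 30 = 90720.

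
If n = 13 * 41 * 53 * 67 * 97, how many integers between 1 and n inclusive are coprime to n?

158146560

φ(13) = 13 − 1 = 12.
φ(41) = 41 − 1 = 40.
φ(53) = 53 − 1 = 52.
φ(67) = 67 − 1 = 66.
φ(97) = 97 − 1 = 96.
φ(183590251) = 12 × 40 × 52 × 66 × 96 = 158146560.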